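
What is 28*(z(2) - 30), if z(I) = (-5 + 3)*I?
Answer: -952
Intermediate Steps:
z(I) = -2*I
28*(z(2) - 30) = 28*(-2*2 - 30) = 28*(-4 - 30) = 28*(-34) = -952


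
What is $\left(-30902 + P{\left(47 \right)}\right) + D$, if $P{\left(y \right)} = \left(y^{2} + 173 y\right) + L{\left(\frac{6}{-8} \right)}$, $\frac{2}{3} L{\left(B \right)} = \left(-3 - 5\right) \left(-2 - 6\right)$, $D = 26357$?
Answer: $5891$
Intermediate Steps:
$L{\left(B \right)} = 96$ ($L{\left(B \right)} = \frac{3 \left(-3 - 5\right) \left(-2 - 6\right)}{2} = \frac{3 \left(\left(-8\right) \left(-8\right)\right)}{2} = \frac{3}{2} \cdot 64 = 96$)
$P{\left(y \right)} = 96 + y^{2} + 173 y$ ($P{\left(y \right)} = \left(y^{2} + 173 y\right) + 96 = 96 + y^{2} + 173 y$)
$\left(-30902 + P{\left(47 \right)}\right) + D = \left(-30902 + \left(96 + 47^{2} + 173 \cdot 47\right)\right) + 26357 = \left(-30902 + \left(96 + 2209 + 8131\right)\right) + 26357 = \left(-30902 + 10436\right) + 26357 = -20466 + 26357 = 5891$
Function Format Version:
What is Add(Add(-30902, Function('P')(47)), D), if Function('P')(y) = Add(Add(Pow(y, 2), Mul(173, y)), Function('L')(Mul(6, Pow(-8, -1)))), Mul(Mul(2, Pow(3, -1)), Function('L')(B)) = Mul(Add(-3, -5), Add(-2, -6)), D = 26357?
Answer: 5891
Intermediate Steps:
Function('L')(B) = 96 (Function('L')(B) = Mul(Rational(3, 2), Mul(Add(-3, -5), Add(-2, -6))) = Mul(Rational(3, 2), Mul(-8, -8)) = Mul(Rational(3, 2), 64) = 96)
Function('P')(y) = Add(96, Pow(y, 2), Mul(173, y)) (Function('P')(y) = Add(Add(Pow(y, 2), Mul(173, y)), 96) = Add(96, Pow(y, 2), Mul(173, y)))
Add(Add(-30902, Function('P')(47)), D) = Add(Add(-30902, Add(96, Pow(47, 2), Mul(173, 47))), 26357) = Add(Add(-30902, Add(96, 2209, 8131)), 26357) = Add(Add(-30902, 10436), 26357) = Add(-20466, 26357) = 5891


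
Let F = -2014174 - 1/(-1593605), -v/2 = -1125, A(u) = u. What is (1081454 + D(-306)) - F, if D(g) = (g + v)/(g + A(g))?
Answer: 83864454347293/27091285 ≈ 3.0956e+6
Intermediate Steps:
v = 2250 (v = -2*(-1125) = 2250)
D(g) = (2250 + g)/(2*g) (D(g) = (g + 2250)/(g + g) = (2250 + g)/((2*g)) = (2250 + g)*(1/(2*g)) = (2250 + g)/(2*g))
F = -3209797757269/1593605 (F = -2014174 - 1*(-1/1593605) = -2014174 + 1/1593605 = -3209797757269/1593605 ≈ -2.0142e+6)
(1081454 + D(-306)) - F = (1081454 + (½)*(2250 - 306)/(-306)) - 1*(-3209797757269/1593605) = (1081454 + (½)*(-1/306)*1944) + 3209797757269/1593605 = (1081454 - 54/17) + 3209797757269/1593605 = 18384664/17 + 3209797757269/1593605 = 83864454347293/27091285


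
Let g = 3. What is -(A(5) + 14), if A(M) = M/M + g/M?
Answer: -78/5 ≈ -15.600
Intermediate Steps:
A(M) = 1 + 3/M (A(M) = M/M + 3/M = 1 + 3/M)
-(A(5) + 14) = -((3 + 5)/5 + 14) = -((1/5)*8 + 14) = -(8/5 + 14) = -1*78/5 = -78/5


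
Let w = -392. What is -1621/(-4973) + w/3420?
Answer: 898601/4251915 ≈ 0.21134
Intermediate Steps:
-1621/(-4973) + w/3420 = -1621/(-4973) - 392/3420 = -1621*(-1/4973) - 392*1/3420 = 1621/4973 - 98/855 = 898601/4251915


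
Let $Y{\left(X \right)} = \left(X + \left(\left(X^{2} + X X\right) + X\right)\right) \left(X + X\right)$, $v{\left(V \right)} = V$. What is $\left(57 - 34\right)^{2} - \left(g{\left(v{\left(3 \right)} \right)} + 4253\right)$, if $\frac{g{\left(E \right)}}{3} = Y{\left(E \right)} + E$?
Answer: $-4165$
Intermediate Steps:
$Y{\left(X \right)} = 2 X \left(2 X + 2 X^{2}\right)$ ($Y{\left(X \right)} = \left(X + \left(\left(X^{2} + X^{2}\right) + X\right)\right) 2 X = \left(X + \left(2 X^{2} + X\right)\right) 2 X = \left(X + \left(X + 2 X^{2}\right)\right) 2 X = \left(2 X + 2 X^{2}\right) 2 X = 2 X \left(2 X + 2 X^{2}\right)$)
$g{\left(E \right)} = 3 E + 12 E^{2} \left(1 + E\right)$ ($g{\left(E \right)} = 3 \left(4 E^{2} \left(1 + E\right) + E\right) = 3 \left(E + 4 E^{2} \left(1 + E\right)\right) = 3 E + 12 E^{2} \left(1 + E\right)$)
$\left(57 - 34\right)^{2} - \left(g{\left(v{\left(3 \right)} \right)} + 4253\right) = \left(57 - 34\right)^{2} - \left(3 \cdot 3 \left(1 + 4 \cdot 3 \left(1 + 3\right)\right) + 4253\right) = 23^{2} - \left(3 \cdot 3 \left(1 + 4 \cdot 3 \cdot 4\right) + 4253\right) = 529 - \left(3 \cdot 3 \left(1 + 48\right) + 4253\right) = 529 - \left(3 \cdot 3 \cdot 49 + 4253\right) = 529 - \left(441 + 4253\right) = 529 - 4694 = -4165$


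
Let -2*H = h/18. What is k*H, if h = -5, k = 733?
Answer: 3665/36 ≈ 101.81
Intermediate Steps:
H = 5/36 (H = -(-5)/(2*18) = -½*(-5/18) = 5/36 ≈ 0.13889)
k*H = 733*(5/36) = 3665/36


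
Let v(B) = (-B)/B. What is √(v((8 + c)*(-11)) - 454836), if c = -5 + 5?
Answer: I*√454837 ≈ 674.42*I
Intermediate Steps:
c = 0
v(B) = -1
√(v((8 + c)*(-11)) - 454836) = √(-1 - 454836) = √(-454837) = I*√454837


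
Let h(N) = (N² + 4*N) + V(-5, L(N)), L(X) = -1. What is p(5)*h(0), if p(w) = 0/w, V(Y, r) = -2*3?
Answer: 0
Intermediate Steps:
V(Y, r) = -6
h(N) = -6 + N² + 4*N (h(N) = (N² + 4*N) - 6 = -6 + N² + 4*N)
p(w) = 0
p(5)*h(0) = 0*(-6 + 0² + 4*0) = 0*(-6 + 0 + 0) = 0*(-6) = 0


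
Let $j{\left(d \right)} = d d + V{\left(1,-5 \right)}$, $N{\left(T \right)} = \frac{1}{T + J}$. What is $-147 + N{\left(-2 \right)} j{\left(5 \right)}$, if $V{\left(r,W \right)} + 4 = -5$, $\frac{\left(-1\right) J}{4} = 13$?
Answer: $- \frac{3977}{27} \approx -147.3$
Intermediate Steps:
$J = -52$ ($J = \left(-4\right) 13 = -52$)
$V{\left(r,W \right)} = -9$ ($V{\left(r,W \right)} = -4 - 5 = -9$)
$N{\left(T \right)} = \frac{1}{-52 + T}$ ($N{\left(T \right)} = \frac{1}{T - 52} = \frac{1}{-52 + T}$)
$j{\left(d \right)} = -9 + d^{2}$ ($j{\left(d \right)} = d d - 9 = d^{2} - 9 = -9 + d^{2}$)
$-147 + N{\left(-2 \right)} j{\left(5 \right)} = -147 + \frac{-9 + 5^{2}}{-52 - 2} = -147 + \frac{-9 + 25}{-54} = -147 - \frac{8}{27} = - \frac{3977}{27}$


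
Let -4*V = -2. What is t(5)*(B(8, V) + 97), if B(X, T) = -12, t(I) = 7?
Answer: 595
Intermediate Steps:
V = ½ (V = -¼*(-2) = ½ ≈ 0.50000)
t(5)*(B(8, V) + 97) = 7*(-12 + 97) = 7*85 = 595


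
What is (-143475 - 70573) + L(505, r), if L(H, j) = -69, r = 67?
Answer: -214117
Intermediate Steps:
(-143475 - 70573) + L(505, r) = (-143475 - 70573) - 69 = -214048 - 69 = -214117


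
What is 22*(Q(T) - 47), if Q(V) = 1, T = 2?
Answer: -1012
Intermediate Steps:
22*(Q(T) - 47) = 22*(1 - 47) = 22*(-46) = -1012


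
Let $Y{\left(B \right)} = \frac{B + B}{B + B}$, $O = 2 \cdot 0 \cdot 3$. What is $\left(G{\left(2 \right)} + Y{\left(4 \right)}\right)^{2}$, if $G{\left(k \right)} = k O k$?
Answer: $1$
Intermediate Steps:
$O = 0$ ($O = 0 \cdot 3 = 0$)
$Y{\left(B \right)} = 1$ ($Y{\left(B \right)} = \frac{2 B}{2 B} = 2 B \frac{1}{2 B} = 1$)
$G{\left(k \right)} = 0$ ($G{\left(k \right)} = k 0 k = 0 k = 0$)
$\left(G{\left(2 \right)} + Y{\left(4 \right)}\right)^{2} = \left(0 + 1\right)^{2} = 1^{2} = 1$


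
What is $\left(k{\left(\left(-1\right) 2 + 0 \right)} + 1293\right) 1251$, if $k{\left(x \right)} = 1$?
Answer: $1618794$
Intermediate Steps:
$\left(k{\left(\left(-1\right) 2 + 0 \right)} + 1293\right) 1251 = \left(1 + 1293\right) 1251 = 1294 \cdot 1251 = 1618794$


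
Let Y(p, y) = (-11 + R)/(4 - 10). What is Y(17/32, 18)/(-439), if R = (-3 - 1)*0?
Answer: -11/2634 ≈ -0.0041762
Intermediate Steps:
R = 0 (R = -4*0 = 0)
Y(p, y) = 11/6 (Y(p, y) = (-11 + 0)/(4 - 10) = -11/(-6) = -11*(-⅙) = 11/6)
Y(17/32, 18)/(-439) = (11/6)/(-439) = (11/6)*(-1/439) = -11/2634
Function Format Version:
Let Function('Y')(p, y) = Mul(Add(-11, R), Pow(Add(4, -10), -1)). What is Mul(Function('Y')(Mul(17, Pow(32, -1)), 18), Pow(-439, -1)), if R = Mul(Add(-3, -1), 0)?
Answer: Rational(-11, 2634) ≈ -0.0041762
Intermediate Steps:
R = 0 (R = Mul(-4, 0) = 0)
Function('Y')(p, y) = Rational(11, 6) (Function('Y')(p, y) = Mul(Add(-11, 0), Pow(Add(4, -10), -1)) = Mul(-11, Pow(-6, -1)) = Mul(-11, Rational(-1, 6)) = Rational(11, 6))
Mul(Function('Y')(Mul(17, Pow(32, -1)), 18), Pow(-439, -1)) = Mul(Rational(11, 6), Pow(-439, -1)) = Mul(Rational(11, 6), Rational(-1, 439)) = Rational(-11, 2634)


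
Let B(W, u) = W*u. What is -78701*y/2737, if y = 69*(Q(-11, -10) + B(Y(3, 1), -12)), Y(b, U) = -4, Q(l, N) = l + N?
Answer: -910683/17 ≈ -53570.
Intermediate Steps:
Q(l, N) = N + l
y = 1863 (y = 69*((-10 - 11) - 4*(-12)) = 69*(-21 + 48) = 69*27 = 1863)
-78701*y/2737 = -78701/(2737/1863) = -78701/(2737*(1/1863)) = -78701/119/81 = -78701*81/119 = -910683/17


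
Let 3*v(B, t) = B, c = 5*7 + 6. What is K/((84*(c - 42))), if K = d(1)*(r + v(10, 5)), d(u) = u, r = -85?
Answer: 35/36 ≈ 0.97222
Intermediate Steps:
c = 41 (c = 35 + 6 = 41)
v(B, t) = B/3
K = -245/3 (K = 1*(-85 + (⅓)*10) = 1*(-85 + 10/3) = 1*(-245/3) = -245/3 ≈ -81.667)
K/((84*(c - 42))) = -245*1/(84*(41 - 42))/3 = -245/(3*(84*(-1))) = -245/3/(-84) = -245/3*(-1/84) = 35/36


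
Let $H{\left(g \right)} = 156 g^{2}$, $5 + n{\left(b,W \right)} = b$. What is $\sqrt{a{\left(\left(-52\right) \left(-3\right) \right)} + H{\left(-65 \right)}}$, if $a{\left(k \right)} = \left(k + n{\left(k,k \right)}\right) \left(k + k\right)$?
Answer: $6 \sqrt{20969} \approx 868.84$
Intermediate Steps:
$n{\left(b,W \right)} = -5 + b$
$a{\left(k \right)} = 2 k \left(-5 + 2 k\right)$ ($a{\left(k \right)} = \left(k + \left(-5 + k\right)\right) \left(k + k\right) = \left(-5 + 2 k\right) 2 k = 2 k \left(-5 + 2 k\right)$)
$\sqrt{a{\left(\left(-52\right) \left(-3\right) \right)} + H{\left(-65 \right)}} = \sqrt{2 \left(\left(-52\right) \left(-3\right)\right) \left(-5 + 2 \left(\left(-52\right) \left(-3\right)\right)\right) + 156 \left(-65\right)^{2}} = \sqrt{2 \cdot 156 \left(-5 + 2 \cdot 156\right) + 156 \cdot 4225} = \sqrt{2 \cdot 156 \left(-5 + 312\right) + 659100} = \sqrt{2 \cdot 156 \cdot 307 + 659100} = \sqrt{95784 + 659100} = \sqrt{754884} = 6 \sqrt{20969}$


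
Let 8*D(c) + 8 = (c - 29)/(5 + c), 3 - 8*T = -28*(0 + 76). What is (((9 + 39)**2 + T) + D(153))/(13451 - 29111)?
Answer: -1623907/9897120 ≈ -0.16408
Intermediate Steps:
T = 2131/8 (T = 3/8 - (-7)*(0 + 76)/2 = 3/8 - (-7)*76/2 = 3/8 - 1/8*(-2128) = 3/8 + 266 = 2131/8 ≈ 266.38)
D(c) = -1 + (-29 + c)/(8*(5 + c)) (D(c) = -1 + ((c - 29)/(5 + c))/8 = -1 + ((-29 + c)/(5 + c))/8 = -1 + (-29 + c)/(8*(5 + c)))
(((9 + 39)**2 + T) + D(153))/(13451 - 29111) = (((9 + 39)**2 + 2131/8) + (-69 - 7*153)/(8*(5 + 153)))/(13451 - 29111) = ((48**2 + 2131/8) + (1/8)*(-69 - 1071)/158)/(-15660) = ((2304 + 2131/8) + (1/8)*(1/158)*(-1140))*(-1/15660) = (20563/8 - 285/316)*(-1/15660) = (1623907/632)*(-1/15660) = -1623907/9897120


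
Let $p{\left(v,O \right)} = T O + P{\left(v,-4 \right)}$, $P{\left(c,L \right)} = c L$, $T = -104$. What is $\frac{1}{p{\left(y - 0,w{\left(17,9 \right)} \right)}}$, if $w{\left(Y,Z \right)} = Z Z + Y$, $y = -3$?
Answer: $- \frac{1}{10180} \approx -9.8232 \cdot 10^{-5}$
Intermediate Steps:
$w{\left(Y,Z \right)} = Y + Z^{2}$ ($w{\left(Y,Z \right)} = Z^{2} + Y = Y + Z^{2}$)
$P{\left(c,L \right)} = L c$
$p{\left(v,O \right)} = - 104 O - 4 v$
$\frac{1}{p{\left(y - 0,w{\left(17,9 \right)} \right)}} = \frac{1}{- 104 \left(17 + 9^{2}\right) - 4 \left(-3 - 0\right)} = \frac{1}{- 104 \left(17 + 81\right) - 4 \left(-3 + 0\right)} = \frac{1}{\left(-104\right) 98 - -12} = \frac{1}{-10192 + 12} = \frac{1}{-10180} = - \frac{1}{10180}$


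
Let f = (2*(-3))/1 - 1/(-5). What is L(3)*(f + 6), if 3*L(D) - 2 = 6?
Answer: 8/15 ≈ 0.53333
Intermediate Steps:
L(D) = 8/3 (L(D) = ⅔ + (⅓)*6 = ⅔ + 2 = 8/3)
f = -29/5 (f = -6*1 - 1*(-⅕) = -6 + ⅕ = -29/5 ≈ -5.8000)
L(3)*(f + 6) = 8*(-29/5 + 6)/3 = (8/3)*(⅕) = 8/15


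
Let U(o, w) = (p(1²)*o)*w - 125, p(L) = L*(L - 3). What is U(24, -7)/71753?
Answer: 211/71753 ≈ 0.0029406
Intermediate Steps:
p(L) = L*(-3 + L)
U(o, w) = -125 - 2*o*w (U(o, w) = ((1²*(-3 + 1²))*o)*w - 125 = ((1*(-3 + 1))*o)*w - 125 = ((1*(-2))*o)*w - 125 = (-2*o)*w - 125 = -2*o*w - 125 = -125 - 2*o*w)
U(24, -7)/71753 = (-125 - 2*24*(-7))/71753 = (-125 + 336)*(1/71753) = 211*(1/71753) = 211/71753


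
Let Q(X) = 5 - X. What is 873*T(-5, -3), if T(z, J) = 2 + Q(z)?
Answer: 10476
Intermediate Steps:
T(z, J) = 7 - z (T(z, J) = 2 + (5 - z) = 7 - z)
873*T(-5, -3) = 873*(7 - 1*(-5)) = 873*(7 + 5) = 873*12 = 10476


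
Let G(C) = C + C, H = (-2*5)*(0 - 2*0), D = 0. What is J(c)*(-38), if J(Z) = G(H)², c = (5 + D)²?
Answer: 0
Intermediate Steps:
H = 0 (H = -10*(0 + 0) = -10*0 = 0)
c = 25 (c = (5 + 0)² = 5² = 25)
G(C) = 2*C
J(Z) = 0 (J(Z) = (2*0)² = 0² = 0)
J(c)*(-38) = 0*(-38) = 0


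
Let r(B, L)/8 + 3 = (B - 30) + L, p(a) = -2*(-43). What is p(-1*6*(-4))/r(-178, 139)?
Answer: -43/288 ≈ -0.14931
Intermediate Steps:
p(a) = 86
r(B, L) = -264 + 8*B + 8*L (r(B, L) = -24 + 8*((B - 30) + L) = -24 + 8*((-30 + B) + L) = -24 + 8*(-30 + B + L) = -24 + (-240 + 8*B + 8*L) = -264 + 8*B + 8*L)
p(-1*6*(-4))/r(-178, 139) = 86/(-264 + 8*(-178) + 8*139) = 86/(-264 - 1424 + 1112) = 86/(-576) = 86*(-1/576) = -43/288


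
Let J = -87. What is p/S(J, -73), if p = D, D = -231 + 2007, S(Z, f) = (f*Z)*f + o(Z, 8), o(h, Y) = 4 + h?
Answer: -888/231853 ≈ -0.0038300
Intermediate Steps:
S(Z, f) = 4 + Z + Z*f² (S(Z, f) = (f*Z)*f + (4 + Z) = (Z*f)*f + (4 + Z) = Z*f² + (4 + Z) = 4 + Z + Z*f²)
D = 1776
p = 1776
p/S(J, -73) = 1776/(4 - 87 - 87*(-73)²) = 1776/(4 - 87 - 87*5329) = 1776/(4 - 87 - 463623) = 1776/(-463706) = 1776*(-1/463706) = -888/231853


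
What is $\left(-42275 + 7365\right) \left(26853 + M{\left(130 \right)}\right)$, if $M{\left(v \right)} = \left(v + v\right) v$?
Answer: $-2117396230$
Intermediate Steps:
$M{\left(v \right)} = 2 v^{2}$ ($M{\left(v \right)} = 2 v v = 2 v^{2}$)
$\left(-42275 + 7365\right) \left(26853 + M{\left(130 \right)}\right) = \left(-42275 + 7365\right) \left(26853 + 2 \cdot 130^{2}\right) = - 34910 \left(26853 + 2 \cdot 16900\right) = - 34910 \left(26853 + 33800\right) = \left(-34910\right) 60653 = -2117396230$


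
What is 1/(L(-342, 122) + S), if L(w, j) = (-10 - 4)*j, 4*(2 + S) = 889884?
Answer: 1/220761 ≈ 4.5298e-6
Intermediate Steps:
S = 222469 (S = -2 + (¼)*889884 = -2 + 222471 = 222469)
L(w, j) = -14*j
1/(L(-342, 122) + S) = 1/(-14*122 + 222469) = 1/(-1708 + 222469) = 1/220761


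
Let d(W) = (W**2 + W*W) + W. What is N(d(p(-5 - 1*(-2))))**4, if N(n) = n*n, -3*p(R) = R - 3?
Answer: 100000000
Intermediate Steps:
p(R) = 1 - R/3 (p(R) = -(R - 3)/3 = -(-3 + R)/3 = 1 - R/3)
d(W) = W + 2*W**2 (d(W) = (W**2 + W**2) + W = 2*W**2 + W = W + 2*W**2)
N(n) = n**2
N(d(p(-5 - 1*(-2))))**4 = (((1 - (-5 - 1*(-2))/3)*(1 + 2*(1 - (-5 - 1*(-2))/3)))**2)**4 = (((1 - (-5 + 2)/3)*(1 + 2*(1 - (-5 + 2)/3)))**2)**4 = (((1 - 1/3*(-3))*(1 + 2*(1 - 1/3*(-3))))**2)**4 = (((1 + 1)*(1 + 2*(1 + 1)))**2)**4 = ((2*(1 + 2*2))**2)**4 = ((2*(1 + 4))**2)**4 = ((2*5)**2)**4 = (10**2)**4 = 100**4 = 100000000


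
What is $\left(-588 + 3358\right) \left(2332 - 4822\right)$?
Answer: $-6897300$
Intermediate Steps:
$\left(-588 + 3358\right) \left(2332 - 4822\right) = 2770 \left(-2490\right) = -6897300$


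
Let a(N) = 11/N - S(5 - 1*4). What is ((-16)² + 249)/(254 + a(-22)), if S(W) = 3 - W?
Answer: 1010/503 ≈ 2.0080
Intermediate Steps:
a(N) = -2 + 11/N (a(N) = 11/N - (3 - (5 - 1*4)) = 11/N - (3 - (5 - 4)) = 11/N - (3 - 1*1) = 11/N - (3 - 1) = 11/N - 1*2 = 11/N - 2 = -2 + 11/N)
((-16)² + 249)/(254 + a(-22)) = ((-16)² + 249)/(254 + (-2 + 11/(-22))) = (256 + 249)/(254 + (-2 + 11*(-1/22))) = 505/(254 + (-2 - ½)) = 505/(254 - 5/2) = 505/(503/2) = (2/503)*505 = 1010/503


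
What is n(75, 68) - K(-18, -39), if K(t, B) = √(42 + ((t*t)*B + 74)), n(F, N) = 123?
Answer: 123 - 2*I*√3130 ≈ 123.0 - 111.89*I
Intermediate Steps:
K(t, B) = √(116 + B*t²) (K(t, B) = √(42 + (t²*B + 74)) = √(42 + (B*t² + 74)) = √(42 + (74 + B*t²)) = √(116 + B*t²))
n(75, 68) - K(-18, -39) = 123 - √(116 - 39*(-18)²) = 123 - √(116 - 39*324) = 123 - √(116 - 12636) = 123 - √(-12520) = 123 - 2*I*√3130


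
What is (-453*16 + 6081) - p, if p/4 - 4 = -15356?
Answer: 60241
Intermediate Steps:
p = -61408 (p = 16 + 4*(-15356) = 16 - 61424 = -61408)
(-453*16 + 6081) - p = (-453*16 + 6081) - 1*(-61408) = (-7248 + 6081) + 61408 = -1167 + 61408 = 60241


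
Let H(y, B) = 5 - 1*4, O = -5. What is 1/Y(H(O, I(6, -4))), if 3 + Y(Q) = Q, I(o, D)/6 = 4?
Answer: -½ ≈ -0.50000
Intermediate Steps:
I(o, D) = 24 (I(o, D) = 6*4 = 24)
H(y, B) = 1 (H(y, B) = 5 - 4 = 1)
Y(Q) = -3 + Q
1/Y(H(O, I(6, -4))) = 1/(-3 + 1) = 1/(-2) = -½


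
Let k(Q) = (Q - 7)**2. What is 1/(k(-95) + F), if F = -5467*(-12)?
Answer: 1/76008 ≈ 1.3157e-5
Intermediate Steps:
k(Q) = (-7 + Q)**2
F = 65604
1/(k(-95) + F) = 1/((-7 - 95)**2 + 65604) = 1/((-102)**2 + 65604) = 1/(10404 + 65604) = 1/76008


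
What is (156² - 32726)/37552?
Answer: -4195/18776 ≈ -0.22342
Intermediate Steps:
(156² - 32726)/37552 = (24336 - 32726)*(1/37552) = -8390*1/37552 = -4195/18776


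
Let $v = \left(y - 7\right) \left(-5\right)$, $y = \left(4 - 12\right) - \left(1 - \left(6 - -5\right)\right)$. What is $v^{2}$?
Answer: $625$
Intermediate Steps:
$y = 2$ ($y = \left(4 - 12\right) - \left(1 - \left(6 + 5\right)\right) = -8 - \left(1 - 11\right) = -8 - -10 = -8 + 10 = 2$)
$v = 25$ ($v = \left(2 - 7\right) \left(-5\right) = \left(-5\right) \left(-5\right) = 25$)
$v^{2} = 25^{2} = 625$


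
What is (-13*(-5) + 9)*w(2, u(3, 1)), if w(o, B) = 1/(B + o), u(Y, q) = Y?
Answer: 74/5 ≈ 14.800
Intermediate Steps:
(-13*(-5) + 9)*w(2, u(3, 1)) = (-13*(-5) + 9)/(3 + 2) = (65 + 9)/5 = 74*(⅕) = 74/5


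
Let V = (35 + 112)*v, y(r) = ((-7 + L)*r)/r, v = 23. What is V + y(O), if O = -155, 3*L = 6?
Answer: 3376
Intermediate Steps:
L = 2 (L = (1/3)*6 = 2)
y(r) = -5 (y(r) = ((-7 + 2)*r)/r = (-5*r)/r = -5)
V = 3381 (V = (35 + 112)*23 = 147*23 = 3381)
V + y(O) = 3381 - 5 = 3376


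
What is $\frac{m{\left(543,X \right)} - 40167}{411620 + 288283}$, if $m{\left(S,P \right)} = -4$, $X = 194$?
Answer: $- \frac{40171}{699903} \approx -0.057395$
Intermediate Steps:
$\frac{m{\left(543,X \right)} - 40167}{411620 + 288283} = \frac{-4 - 40167}{411620 + 288283} = - \frac{40171}{699903}$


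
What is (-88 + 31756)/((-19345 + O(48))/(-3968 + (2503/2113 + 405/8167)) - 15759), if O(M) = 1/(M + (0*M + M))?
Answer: -208108819848174336/103529493303266119 ≈ -2.0101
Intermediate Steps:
O(M) = 1/(2*M) (O(M) = 1/(M + (0 + M)) = 1/(M + M) = 1/(2*M))
(-88 + 31756)/((-19345 + O(48))/(-3968 + (2503/2113 + 405/8167)) - 15759) = (-88 + 31756)/((-19345 + (1/2)/48)/(-3968 + (2503/2113 + 405/8167)) - 15759) = 31668/((-19345 + (1/2)*(1/48))/(-3968 + (2503*(1/2113) + 405*(1/8167))) - 15759) = 31668/((-19345 + 1/96)/(-3968 + (2503/2113 + 405/8167)) - 15759) = 31668/(-1857119/(96*(-3968 + 21297766/17256871)) - 15759) = 31668/(-1857119/(96*(-68453966362/17256871)) - 15759) = 31668/(-1857119/96*(-17256871/68453966362) - 15759) = 31668/(32048063014649/6571580770752 - 15759) = 31668/(-103529493303266119/6571580770752) = 31668*(-6571580770752/103529493303266119) = -208108819848174336/103529493303266119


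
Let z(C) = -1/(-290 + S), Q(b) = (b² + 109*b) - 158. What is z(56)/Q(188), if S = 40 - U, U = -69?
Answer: 1/10077718 ≈ 9.9229e-8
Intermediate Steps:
S = 109 (S = 40 - 1*(-69) = 40 + 69 = 109)
Q(b) = -158 + b² + 109*b
z(C) = 1/181 (z(C) = -1/(-290 + 109) = -1/(-181) = -1*(-1/181) = 1/181)
z(56)/Q(188) = 1/(181*(-158 + 188² + 109*188)) = 1/(181*(-158 + 35344 + 20492)) = (1/181)/55678 = (1/181)*(1/55678) = 1/10077718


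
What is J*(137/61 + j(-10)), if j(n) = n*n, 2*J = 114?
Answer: 355509/61 ≈ 5828.0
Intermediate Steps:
J = 57 (J = (½)*114 = 57)
j(n) = n²
J*(137/61 + j(-10)) = 57*(137/61 + (-10)²) = 57*(137*(1/61) + 100) = 57*(137/61 + 100) = 57*(6237/61) = 355509/61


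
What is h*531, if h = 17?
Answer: 9027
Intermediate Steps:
h*531 = 17*531 = 9027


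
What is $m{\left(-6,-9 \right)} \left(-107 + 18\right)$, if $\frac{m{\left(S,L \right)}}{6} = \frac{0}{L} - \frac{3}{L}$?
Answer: $-178$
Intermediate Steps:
$m{\left(S,L \right)} = - \frac{18}{L}$ ($m{\left(S,L \right)} = 6 \left(\frac{0}{L} - \frac{3}{L}\right) = 6 \left(0 - \frac{3}{L}\right) = 6 \left(- \frac{3}{L}\right) = - \frac{18}{L}$)
$m{\left(-6,-9 \right)} \left(-107 + 18\right) = - \frac{18}{-9} \left(-107 + 18\right) = \left(-18\right) \left(- \frac{1}{9}\right) \left(-89\right) = 2 \left(-89\right) = -178$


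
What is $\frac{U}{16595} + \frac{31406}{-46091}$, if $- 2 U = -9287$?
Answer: $- \frac{614318023}{1529760290} \approx -0.40158$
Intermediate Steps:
$U = \frac{9287}{2}$ ($U = \left(- \frac{1}{2}\right) \left(-9287\right) = \frac{9287}{2} \approx 4643.5$)
$\frac{U}{16595} + \frac{31406}{-46091} = \frac{9287}{2 \cdot 16595} + \frac{31406}{-46091} = \frac{9287}{2} \cdot \frac{1}{16595} + 31406 \left(- \frac{1}{46091}\right) = \frac{9287}{33190} - \frac{31406}{46091} = - \frac{614318023}{1529760290}$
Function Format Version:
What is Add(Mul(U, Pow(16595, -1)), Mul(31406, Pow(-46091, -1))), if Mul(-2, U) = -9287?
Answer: Rational(-614318023, 1529760290) ≈ -0.40158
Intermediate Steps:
U = Rational(9287, 2) (U = Mul(Rational(-1, 2), -9287) = Rational(9287, 2) ≈ 4643.5)
Add(Mul(U, Pow(16595, -1)), Mul(31406, Pow(-46091, -1))) = Add(Mul(Rational(9287, 2), Pow(16595, -1)), Mul(31406, Pow(-46091, -1))) = Add(Mul(Rational(9287, 2), Rational(1, 16595)), Mul(31406, Rational(-1, 46091))) = Add(Rational(9287, 33190), Rational(-31406, 46091)) = Rational(-614318023, 1529760290)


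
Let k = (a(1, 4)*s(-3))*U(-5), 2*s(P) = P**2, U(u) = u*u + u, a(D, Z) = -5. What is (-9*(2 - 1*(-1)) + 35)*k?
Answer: -3600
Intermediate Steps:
U(u) = u + u**2 (U(u) = u**2 + u = u + u**2)
s(P) = P**2/2
k = -450 (k = (-5*(-3)**2/2)*(-5*(1 - 5)) = (-5*9/2)*(-5*(-4)) = -5*9/2*20 = -45/2*20 = -450)
(-9*(2 - 1*(-1)) + 35)*k = (-9*(2 - 1*(-1)) + 35)*(-450) = (-9*(2 + 1) + 35)*(-450) = (-9*3 + 35)*(-450) = (-27 + 35)*(-450) = 8*(-450) = -3600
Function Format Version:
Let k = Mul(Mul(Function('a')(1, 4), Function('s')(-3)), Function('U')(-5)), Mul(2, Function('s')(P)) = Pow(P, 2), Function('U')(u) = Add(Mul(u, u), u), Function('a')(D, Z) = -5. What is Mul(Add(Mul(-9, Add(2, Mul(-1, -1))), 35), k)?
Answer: -3600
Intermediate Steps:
Function('U')(u) = Add(u, Pow(u, 2)) (Function('U')(u) = Add(Pow(u, 2), u) = Add(u, Pow(u, 2)))
Function('s')(P) = Mul(Rational(1, 2), Pow(P, 2))
k = -450 (k = Mul(Mul(-5, Mul(Rational(1, 2), Pow(-3, 2))), Mul(-5, Add(1, -5))) = Mul(Mul(-5, Mul(Rational(1, 2), 9)), Mul(-5, -4)) = Mul(Mul(-5, Rational(9, 2)), 20) = Mul(Rational(-45, 2), 20) = -450)
Mul(Add(Mul(-9, Add(2, Mul(-1, -1))), 35), k) = Mul(Add(Mul(-9, Add(2, Mul(-1, -1))), 35), -450) = Mul(Add(Mul(-9, Add(2, 1)), 35), -450) = Mul(Add(Mul(-9, 3), 35), -450) = Mul(Add(-27, 35), -450) = Mul(8, -450) = -3600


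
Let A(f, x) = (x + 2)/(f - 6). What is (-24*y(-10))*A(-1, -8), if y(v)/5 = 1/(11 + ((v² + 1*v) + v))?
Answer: -720/637 ≈ -1.1303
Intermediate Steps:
A(f, x) = (2 + x)/(-6 + f)
y(v) = 5/(11 + v² + 2*v) (y(v) = 5/(11 + ((v² + 1*v) + v)) = 5/(11 + ((v² + v) + v)) = 5/(11 + ((v + v²) + v)) = 5/(11 + (v² + 2*v)) = 5/(11 + v² + 2*v))
(-24*y(-10))*A(-1, -8) = (-120/(11 + (-10)² + 2*(-10)))*((2 - 8)/(-6 - 1)) = (-120/(11 + 100 - 20))*(-6/(-7)) = (-120/91)*(-⅐*(-6)) = -120/91*(6/7) = -24*5/91*(6/7) = -120/91*6/7 = -720/637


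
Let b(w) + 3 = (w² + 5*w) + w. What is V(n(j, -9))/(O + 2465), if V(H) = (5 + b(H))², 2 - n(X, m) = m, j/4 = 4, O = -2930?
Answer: -11907/155 ≈ -76.819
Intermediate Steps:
j = 16 (j = 4*4 = 16)
n(X, m) = 2 - m
b(w) = -3 + w² + 6*w (b(w) = -3 + ((w² + 5*w) + w) = -3 + (w² + 6*w) = -3 + w² + 6*w)
V(H) = (2 + H² + 6*H)² (V(H) = (5 + (-3 + H² + 6*H))² = (2 + H² + 6*H)²)
V(n(j, -9))/(O + 2465) = (2 + (2 - 1*(-9))² + 6*(2 - 1*(-9)))²/(-2930 + 2465) = (2 + (2 + 9)² + 6*(2 + 9))²/(-465) = (2 + 11² + 6*11)²*(-1/465) = (2 + 121 + 66)²*(-1/465) = 189²*(-1/465) = 35721*(-1/465) = -11907/155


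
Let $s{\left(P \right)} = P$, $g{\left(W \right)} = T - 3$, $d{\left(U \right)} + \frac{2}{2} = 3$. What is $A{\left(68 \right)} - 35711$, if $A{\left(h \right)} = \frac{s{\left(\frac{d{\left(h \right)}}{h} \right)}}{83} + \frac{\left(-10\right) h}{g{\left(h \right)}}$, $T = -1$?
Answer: $- \frac{100296701}{2822} \approx -35541.0$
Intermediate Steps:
$d{\left(U \right)} = 2$ ($d{\left(U \right)} = -1 + 3 = 2$)
$g{\left(W \right)} = -4$ ($g{\left(W \right)} = -1 - 3 = -4$)
$A{\left(h \right)} = \frac{2}{83 h} + \frac{5 h}{2}$ ($A{\left(h \right)} = \frac{2 \frac{1}{h}}{83} + \frac{\left(-10\right) h}{-4} = \frac{2}{h} \frac{1}{83} + - 10 h \left(- \frac{1}{4}\right) = \frac{2}{83 h} + \frac{5 h}{2}$)
$A{\left(68 \right)} - 35711 = \frac{4 + 415 \cdot 68^{2}}{166 \cdot 68} - 35711 = \frac{1}{166} \cdot \frac{1}{68} \left(4 + 415 \cdot 4624\right) - 35711 = \frac{1}{166} \cdot \frac{1}{68} \left(4 + 1918960\right) - 35711 = \frac{1}{166} \cdot \frac{1}{68} \cdot 1918964 - 35711 = \frac{479741}{2822} - 35711 = - \frac{100296701}{2822}$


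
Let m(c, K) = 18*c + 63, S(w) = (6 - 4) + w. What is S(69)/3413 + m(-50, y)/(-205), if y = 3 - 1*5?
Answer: 2871236/699665 ≈ 4.1037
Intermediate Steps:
y = -2 (y = 3 - 5 = -2)
S(w) = 2 + w
m(c, K) = 63 + 18*c
S(69)/3413 + m(-50, y)/(-205) = (2 + 69)/3413 + (63 + 18*(-50))/(-205) = 71*(1/3413) + (63 - 900)*(-1/205) = 71/3413 - 837*(-1/205) = 71/3413 + 837/205 = 2871236/699665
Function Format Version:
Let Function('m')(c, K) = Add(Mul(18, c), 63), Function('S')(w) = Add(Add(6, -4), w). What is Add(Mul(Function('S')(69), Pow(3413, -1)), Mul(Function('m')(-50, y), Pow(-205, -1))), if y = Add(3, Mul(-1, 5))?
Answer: Rational(2871236, 699665) ≈ 4.1037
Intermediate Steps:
y = -2 (y = Add(3, -5) = -2)
Function('S')(w) = Add(2, w)
Function('m')(c, K) = Add(63, Mul(18, c))
Add(Mul(Function('S')(69), Pow(3413, -1)), Mul(Function('m')(-50, y), Pow(-205, -1))) = Add(Mul(Add(2, 69), Pow(3413, -1)), Mul(Add(63, Mul(18, -50)), Pow(-205, -1))) = Add(Mul(71, Rational(1, 3413)), Mul(Add(63, -900), Rational(-1, 205))) = Add(Rational(71, 3413), Mul(-837, Rational(-1, 205))) = Add(Rational(71, 3413), Rational(837, 205)) = Rational(2871236, 699665)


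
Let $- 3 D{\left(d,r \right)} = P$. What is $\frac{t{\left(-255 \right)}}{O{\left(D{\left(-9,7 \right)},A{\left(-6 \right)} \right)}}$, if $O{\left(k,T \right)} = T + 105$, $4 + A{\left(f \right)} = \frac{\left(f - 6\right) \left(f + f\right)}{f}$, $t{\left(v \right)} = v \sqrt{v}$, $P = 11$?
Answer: $- \frac{255 i \sqrt{255}}{77} \approx - 52.883 i$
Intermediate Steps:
$D{\left(d,r \right)} = - \frac{11}{3}$ ($D{\left(d,r \right)} = \left(- \frac{1}{3}\right) 11 = - \frac{11}{3}$)
$t{\left(v \right)} = v^{\frac{3}{2}}$
$A{\left(f \right)} = -16 + 2 f$ ($A{\left(f \right)} = -4 + \frac{\left(f - 6\right) \left(f + f\right)}{f} = -4 + \frac{\left(-6 + f\right) 2 f}{f} = -4 + \frac{2 f \left(-6 + f\right)}{f} = -4 + \left(-12 + 2 f\right) = -16 + 2 f$)
$O{\left(k,T \right)} = 105 + T$
$\frac{t{\left(-255 \right)}}{O{\left(D{\left(-9,7 \right)},A{\left(-6 \right)} \right)}} = \frac{\left(-255\right)^{\frac{3}{2}}}{105 + \left(-16 + 2 \left(-6\right)\right)} = \frac{\left(-255\right) i \sqrt{255}}{105 - 28} = \frac{\left(-255\right) i \sqrt{255}}{77} = - 255 i \sqrt{255} \cdot \frac{1}{77} = - \frac{255 i \sqrt{255}}{77}$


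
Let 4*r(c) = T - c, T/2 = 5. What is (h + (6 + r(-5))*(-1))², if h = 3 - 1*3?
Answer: 1521/16 ≈ 95.063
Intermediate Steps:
T = 10 (T = 2*5 = 10)
r(c) = 5/2 - c/4 (r(c) = (10 - c)/4 = 5/2 - c/4)
h = 0 (h = 3 - 3 = 0)
(h + (6 + r(-5))*(-1))² = (0 + (6 + (5/2 - ¼*(-5)))*(-1))² = (0 + (6 + (5/2 + 5/4))*(-1))² = (0 + (6 + 15/4)*(-1))² = (0 + (39/4)*(-1))² = (0 - 39/4)² = (-39/4)² = 1521/16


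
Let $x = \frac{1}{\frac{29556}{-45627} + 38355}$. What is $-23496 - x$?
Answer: $- \frac{13705953250337}{583331343} \approx -23496.0$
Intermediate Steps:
$x = \frac{15209}{583331343}$ ($x = \frac{1}{29556 \left(- \frac{1}{45627}\right) + 38355} = \frac{1}{- \frac{9852}{15209} + 38355} = \frac{1}{\frac{583331343}{15209}} = \frac{15209}{583331343} \approx 2.6073 \cdot 10^{-5}$)
$-23496 - x = -23496 - \frac{15209}{583331343} = - \frac{13705953250337}{583331343}$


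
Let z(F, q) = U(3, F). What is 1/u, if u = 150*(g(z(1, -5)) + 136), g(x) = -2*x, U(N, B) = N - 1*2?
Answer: 1/20100 ≈ 4.9751e-5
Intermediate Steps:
U(N, B) = -2 + N (U(N, B) = N - 2 = -2 + N)
z(F, q) = 1 (z(F, q) = -2 + 3 = 1)
u = 20100 (u = 150*(-2*1 + 136) = 150*(-2 + 136) = 150*134 = 20100)
1/u = 1/20100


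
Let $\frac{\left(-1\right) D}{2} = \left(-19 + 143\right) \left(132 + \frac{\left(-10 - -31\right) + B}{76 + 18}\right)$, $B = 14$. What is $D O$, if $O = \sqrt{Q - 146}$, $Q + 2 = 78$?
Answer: $- \frac{1542932 i \sqrt{70}}{47} \approx - 2.7466 \cdot 10^{5} i$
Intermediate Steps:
$Q = 76$ ($Q = -2 + 78 = 76$)
$D = - \frac{1542932}{47}$ ($D = - 2 \left(-19 + 143\right) \left(132 + \frac{\left(-10 - -31\right) + 14}{76 + 18}\right) = - 2 \cdot 124 \left(132 + \frac{\left(-10 + 31\right) + 14}{94}\right) = - 2 \cdot 124 \left(132 + \left(21 + 14\right) \frac{1}{94}\right) = - 2 \cdot 124 \left(132 + 35 \cdot \frac{1}{94}\right) = - 2 \cdot 124 \left(132 + \frac{35}{94}\right) = - 2 \cdot 124 \cdot \frac{12443}{94} = \left(-2\right) \frac{771466}{47} = - \frac{1542932}{47} \approx -32828.0$)
$O = i \sqrt{70}$ ($O = \sqrt{76 - 146} = \sqrt{-70} = i \sqrt{70} \approx 8.3666 i$)
$D O = - \frac{1542932 i \sqrt{70}}{47}$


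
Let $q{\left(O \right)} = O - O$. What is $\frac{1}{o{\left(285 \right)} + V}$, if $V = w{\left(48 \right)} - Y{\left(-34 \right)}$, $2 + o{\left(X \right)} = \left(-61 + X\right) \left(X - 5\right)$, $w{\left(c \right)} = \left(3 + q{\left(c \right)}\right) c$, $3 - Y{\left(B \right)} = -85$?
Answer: $\frac{1}{62774} \approx 1.593 \cdot 10^{-5}$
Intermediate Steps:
$q{\left(O \right)} = 0$
$Y{\left(B \right)} = 88$ ($Y{\left(B \right)} = 3 - -85 = 3 + 85 = 88$)
$w{\left(c \right)} = 3 c$ ($w{\left(c \right)} = \left(3 + 0\right) c = 3 c$)
$o{\left(X \right)} = -2 + \left(-61 + X\right) \left(-5 + X\right)$ ($o{\left(X \right)} = -2 + \left(-61 + X\right) \left(X - 5\right) = -2 + \left(-61 + X\right) \left(-5 + X\right)$)
$V = 56$ ($V = 3 \cdot 48 - 88 = 144 - 88 = 56$)
$\frac{1}{o{\left(285 \right)} + V} = \frac{1}{\left(303 + 285^{2} - 18810\right) + 56} = \frac{1}{\left(303 + 81225 - 18810\right) + 56} = \frac{1}{62718 + 56} = \frac{1}{62774}$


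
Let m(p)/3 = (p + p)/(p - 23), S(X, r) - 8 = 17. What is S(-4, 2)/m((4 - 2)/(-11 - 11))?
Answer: 3175/3 ≈ 1058.3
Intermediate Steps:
S(X, r) = 25 (S(X, r) = 8 + 17 = 25)
m(p) = 6*p/(-23 + p) (m(p) = 3*((p + p)/(p - 23)) = 3*((2*p)/(-23 + p)) = 3*(2*p/(-23 + p)) = 6*p/(-23 + p))
S(-4, 2)/m((4 - 2)/(-11 - 11)) = 25/((6*((4 - 2)/(-11 - 11))/(-23 + (4 - 2)/(-11 - 11)))) = 25/((6*(2/(-22))/(-23 + 2/(-22)))) = 25/((6*(2*(-1/22))/(-23 + 2*(-1/22)))) = 25/((6*(-1/11)/(-23 - 1/11))) = 25/((6*(-1/11)/(-254/11))) = 25/((6*(-1/11)*(-11/254))) = 25/(3/127) = 25*(127/3) = 3175/3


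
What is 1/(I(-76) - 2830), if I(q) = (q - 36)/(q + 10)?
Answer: -33/93334 ≈ -0.00035357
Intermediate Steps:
I(q) = (-36 + q)/(10 + q)
1/(I(-76) - 2830) = 1/((-36 - 76)/(10 - 76) - 2830) = 1/(-112/(-66) - 2830) = 1/(-1/66*(-112) - 2830) = 1/(56/33 - 2830) = 1/(-93334/33) = -33/93334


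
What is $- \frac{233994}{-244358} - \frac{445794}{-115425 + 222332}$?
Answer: $- \frac{41958866847}{13061790353} \approx -3.2123$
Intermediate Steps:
$- \frac{233994}{-244358} - \frac{445794}{-115425 + 222332} = \left(-233994\right) \left(- \frac{1}{244358}\right) - \frac{445794}{106907} = \frac{116997}{122179} - \frac{445794}{106907} = - \frac{41958866847}{13061790353}$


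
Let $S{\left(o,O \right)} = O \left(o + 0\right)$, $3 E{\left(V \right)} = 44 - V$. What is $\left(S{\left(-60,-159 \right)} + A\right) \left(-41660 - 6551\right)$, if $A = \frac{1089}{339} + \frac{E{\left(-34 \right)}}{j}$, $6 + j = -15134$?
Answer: $- \frac{393563644872451}{855410} \approx -4.6009 \cdot 10^{8}$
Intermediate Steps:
$j = -15140$ ($j = -6 - 15134 = -15140$)
$E{\left(V \right)} = \frac{44}{3} - \frac{V}{3}$ ($E{\left(V \right)} = \frac{44 - V}{3} = \frac{44}{3} - \frac{V}{3}$)
$A = \frac{2746441}{855410}$ ($A = \frac{1089}{339} + \frac{\frac{44}{3} - - \frac{34}{3}}{-15140} = 1089 \cdot \frac{1}{339} + \left(\frac{44}{3} + \frac{34}{3}\right) \left(- \frac{1}{15140}\right) = \frac{363}{113} + 26 \left(- \frac{1}{15140}\right) = \frac{363}{113} - \frac{13}{7570} = \frac{2746441}{855410} \approx 3.2107$)
$S{\left(o,O \right)} = O o$
$\left(S{\left(-60,-159 \right)} + A\right) \left(-41660 - 6551\right) = \left(\left(-159\right) \left(-60\right) + \frac{2746441}{855410}\right) \left(-41660 - 6551\right) = \left(9540 + \frac{2746441}{855410}\right) \left(-48211\right) = \frac{8163357841}{855410} \left(-48211\right) = - \frac{393563644872451}{855410}$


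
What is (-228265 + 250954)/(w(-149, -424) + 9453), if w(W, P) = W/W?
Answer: 22689/9454 ≈ 2.3999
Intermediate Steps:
w(W, P) = 1
(-228265 + 250954)/(w(-149, -424) + 9453) = (-228265 + 250954)/(1 + 9453) = 22689/9454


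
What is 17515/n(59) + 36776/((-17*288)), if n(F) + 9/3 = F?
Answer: 2615437/8568 ≈ 305.26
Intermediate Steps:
n(F) = -3 + F
17515/n(59) + 36776/((-17*288)) = 17515/(-3 + 59) + 36776/((-17*288)) = 17515/56 + 36776/(-4896) = 17515*(1/56) + 36776*(-1/4896) = 17515/56 - 4597/612 = 2615437/8568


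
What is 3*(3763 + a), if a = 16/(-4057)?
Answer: 45799425/4057 ≈ 11289.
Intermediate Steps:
a = -16/4057 (a = 16*(-1/4057) = -16/4057 ≈ -0.0039438)
3*(3763 + a) = 3*(3763 - 16/4057) = 3*(15266475/4057) = 45799425/4057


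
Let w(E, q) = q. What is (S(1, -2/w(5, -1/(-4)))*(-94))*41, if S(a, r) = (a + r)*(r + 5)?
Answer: -80934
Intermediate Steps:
S(a, r) = (5 + r)*(a + r) (S(a, r) = (a + r)*(5 + r) = (5 + r)*(a + r))
(S(1, -2/w(5, -1/(-4)))*(-94))*41 = (((-2/((-1/(-4))))² + 5*1 + 5*(-2/((-1/(-4)))) + 1*(-2/((-1/(-4)))))*(-94))*41 = (((-2/((-1*(-¼))))² + 5 + 5*(-2/((-1*(-¼)))) + 1*(-2/((-1*(-¼)))))*(-94))*41 = (((-2/¼)² + 5 + 5*(-2/¼) + 1*(-2/¼))*(-94))*41 = (((-2*4)² + 5 + 5*(-2*4) + 1*(-2*4))*(-94))*41 = (((-8)² + 5 + 5*(-8) + 1*(-8))*(-94))*41 = ((64 + 5 - 40 - 8)*(-94))*41 = (21*(-94))*41 = -1974*41 = -80934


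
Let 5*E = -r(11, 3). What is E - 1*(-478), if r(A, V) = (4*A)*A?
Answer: 1906/5 ≈ 381.20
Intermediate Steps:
r(A, V) = 4*A²
E = -484/5 (E = (-4*11²)/5 = (-4*121)/5 = (-1*484)/5 = (⅕)*(-484) = -484/5 ≈ -96.800)
E - 1*(-478) = -484/5 - 1*(-478) = -484/5 + 478 = 1906/5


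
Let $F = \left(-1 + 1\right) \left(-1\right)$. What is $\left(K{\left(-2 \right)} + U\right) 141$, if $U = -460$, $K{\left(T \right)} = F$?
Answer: $-64860$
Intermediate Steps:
$F = 0$ ($F = 0 \left(-1\right) = 0$)
$K{\left(T \right)} = 0$
$\left(K{\left(-2 \right)} + U\right) 141 = \left(0 - 460\right) 141 = \left(-460\right) 141 = -64860$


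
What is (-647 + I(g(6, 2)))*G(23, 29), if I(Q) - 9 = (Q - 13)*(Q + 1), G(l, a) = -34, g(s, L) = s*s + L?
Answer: -11458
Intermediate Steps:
g(s, L) = L + s² (g(s, L) = s² + L = L + s²)
I(Q) = 9 + (1 + Q)*(-13 + Q) (I(Q) = 9 + (Q - 13)*(Q + 1) = 9 + (-13 + Q)*(1 + Q) = 9 + (1 + Q)*(-13 + Q))
(-647 + I(g(6, 2)))*G(23, 29) = (-647 + (-4 + (2 + 6²)² - 12*(2 + 6²)))*(-34) = (-647 + (-4 + (2 + 36)² - 12*(2 + 36)))*(-34) = (-647 + (-4 + 38² - 12*38))*(-34) = (-647 + (-4 + 1444 - 456))*(-34) = (-647 + 984)*(-34) = 337*(-34) = -11458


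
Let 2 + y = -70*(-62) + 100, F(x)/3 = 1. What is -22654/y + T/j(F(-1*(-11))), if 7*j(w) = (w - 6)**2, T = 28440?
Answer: 49072953/2219 ≈ 22115.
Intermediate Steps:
F(x) = 3 (F(x) = 3*1 = 3)
j(w) = (-6 + w)**2/7 (j(w) = (w - 6)**2/7 = (-6 + w)**2/7)
y = 4438 (y = -2 + (-70*(-62) + 100) = -2 + (4340 + 100) = -2 + 4440 = 4438)
-22654/y + T/j(F(-1*(-11))) = -22654/4438 + 28440/(((-6 + 3)**2/7)) = -22654*1/4438 + 28440/(((1/7)*(-3)**2)) = -11327/2219 + 28440/(((1/7)*9)) = -11327/2219 + 28440/(9/7) = -11327/2219 + 28440*(7/9) = -11327/2219 + 22120 = 49072953/2219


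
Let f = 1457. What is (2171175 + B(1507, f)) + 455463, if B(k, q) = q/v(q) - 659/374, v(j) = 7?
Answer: 6877078589/2618 ≈ 2.6268e+6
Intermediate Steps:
B(k, q) = -659/374 + q/7 (B(k, q) = q/7 - 659/374 = -659/374 + q/7)
(2171175 + B(1507, f)) + 455463 = (2171175 + (-659/374 + (1/7)*1457)) + 455463 = (2171175 + (-659/374 + 1457/7)) + 455463 = (2171175 + 540305/2618) + 455463 = 5684676455/2618 + 455463 = 6877078589/2618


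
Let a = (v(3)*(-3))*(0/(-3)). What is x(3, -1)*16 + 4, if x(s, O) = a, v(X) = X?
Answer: 4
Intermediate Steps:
a = 0 (a = (3*(-3))*(0/(-3)) = -0*(-1)/3 = -9*0 = 0)
x(s, O) = 0
x(3, -1)*16 + 4 = 0*16 + 4 = 0 + 4 = 4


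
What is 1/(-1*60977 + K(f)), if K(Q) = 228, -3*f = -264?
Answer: -1/60749 ≈ -1.6461e-5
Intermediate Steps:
f = 88 (f = -⅓*(-264) = 88)
1/(-1*60977 + K(f)) = 1/(-1*60977 + 228) = 1/(-60977 + 228) = 1/(-60749) = -1/60749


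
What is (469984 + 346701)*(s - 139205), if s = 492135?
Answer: 288232637050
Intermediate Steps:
(469984 + 346701)*(s - 139205) = (469984 + 346701)*(492135 - 139205) = 816685*352930 = 288232637050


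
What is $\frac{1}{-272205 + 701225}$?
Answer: $\frac{1}{429020} \approx 2.3309 \cdot 10^{-6}$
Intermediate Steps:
$\frac{1}{-272205 + 701225} = \frac{1}{429020}$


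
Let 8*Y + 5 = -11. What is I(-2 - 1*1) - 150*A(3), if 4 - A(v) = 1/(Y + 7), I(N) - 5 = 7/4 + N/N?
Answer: -2249/4 ≈ -562.25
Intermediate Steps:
Y = -2 (Y = -5/8 + (⅛)*(-11) = -5/8 - 11/8 = -2)
I(N) = 31/4 (I(N) = 5 + (7/4 + N/N) = 5 + (7*(¼) + 1) = 5 + (7/4 + 1) = 5 + 11/4 = 31/4)
A(v) = 19/5 (A(v) = 4 - 1/(-2 + 7) = 4 - 1/5 = 4 - 1*⅕ = 4 - ⅕ = 19/5)
I(-2 - 1*1) - 150*A(3) = 31/4 - 150*19/5 = 31/4 - 570 = -2249/4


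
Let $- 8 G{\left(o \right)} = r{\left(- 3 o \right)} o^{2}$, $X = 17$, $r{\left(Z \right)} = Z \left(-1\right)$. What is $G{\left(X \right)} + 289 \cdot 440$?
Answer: $\frac{1002541}{8} \approx 1.2532 \cdot 10^{5}$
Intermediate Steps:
$r{\left(Z \right)} = - Z$
$G{\left(o \right)} = - \frac{3 o^{3}}{8}$ ($G{\left(o \right)} = - \frac{- \left(-3\right) o o^{2}}{8} = - \frac{3 o o^{2}}{8} = - \frac{3 o^{3}}{8}$)
$G{\left(X \right)} + 289 \cdot 440 = - \frac{3 \cdot 17^{3}}{8} + 289 \cdot 440 = \left(- \frac{3}{8}\right) 4913 + 127160 = - \frac{14739}{8} + 127160 = \frac{1002541}{8}$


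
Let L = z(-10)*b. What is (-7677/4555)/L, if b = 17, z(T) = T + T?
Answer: 7677/1548700 ≈ 0.0049571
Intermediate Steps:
z(T) = 2*T
L = -340 (L = (2*(-10))*17 = -20*17 = -340)
(-7677/4555)/L = -7677/4555/(-340) = -7677*1/4555*(-1/340) = -7677/4555*(-1/340) = 7677/1548700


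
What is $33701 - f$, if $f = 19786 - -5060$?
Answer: $8855$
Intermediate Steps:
$f = 24846$ ($f = 19786 + 5060 = 24846$)
$33701 - f = 33701 - 24846 = 8855$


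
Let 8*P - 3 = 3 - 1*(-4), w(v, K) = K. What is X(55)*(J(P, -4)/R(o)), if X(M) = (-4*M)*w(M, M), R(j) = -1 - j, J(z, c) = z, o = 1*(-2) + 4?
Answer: 15125/3 ≈ 5041.7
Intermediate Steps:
o = 2 (o = -2 + 4 = 2)
P = 5/4 (P = 3/8 + (3 - 1*(-4))/8 = 3/8 + (3 + 4)/8 = 3/8 + (1/8)*7 = 3/8 + 7/8 = 5/4 ≈ 1.2500)
X(M) = -4*M**2 (X(M) = (-4*M)*M = -4*M**2)
X(55)*(J(P, -4)/R(o)) = (-4*55**2)*(5/(4*(-1 - 1*2))) = (-4*3025)*(5/(4*(-1 - 2))) = -15125/(-3) = -15125*(-1)/3 = -12100*(-5/12) = 15125/3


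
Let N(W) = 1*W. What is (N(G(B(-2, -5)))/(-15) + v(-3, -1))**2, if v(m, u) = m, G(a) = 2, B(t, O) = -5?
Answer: 2209/225 ≈ 9.8178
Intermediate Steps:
N(W) = W
(N(G(B(-2, -5)))/(-15) + v(-3, -1))**2 = (2/(-15) - 3)**2 = (2*(-1/15) - 3)**2 = (-2/15 - 3)**2 = (-47/15)**2 = 2209/225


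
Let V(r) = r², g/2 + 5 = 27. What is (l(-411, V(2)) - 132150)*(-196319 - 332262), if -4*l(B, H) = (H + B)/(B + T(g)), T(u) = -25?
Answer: 121822066770067/1744 ≈ 6.9852e+10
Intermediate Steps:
g = 44 (g = -10 + 2*27 = -10 + 54 = 44)
l(B, H) = -(B + H)/(4*(-25 + B)) (l(B, H) = -(H + B)/(4*(B - 25)) = -(B + H)/(4*(-25 + B)))
(l(-411, V(2)) - 132150)*(-196319 - 332262) = ((-1*(-411) - 1*2²)/(4*(-25 - 411)) - 132150)*(-196319 - 332262) = ((¼)*(411 - 1*4)/(-436) - 132150)*(-528581) = ((¼)*(-1/436)*(411 - 4) - 132150)*(-528581) = ((¼)*(-1/436)*407 - 132150)*(-528581) = (-407/1744 - 132150)*(-528581) = -230470007/1744*(-528581) = 121822066770067/1744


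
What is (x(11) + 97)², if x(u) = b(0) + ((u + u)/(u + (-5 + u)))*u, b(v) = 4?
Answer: 3837681/289 ≈ 13279.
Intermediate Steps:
x(u) = 4 + 2*u²/(-5 + 2*u) (x(u) = 4 + ((u + u)/(u + (-5 + u)))*u = 4 + ((2*u)/(-5 + 2*u))*u = 4 + (2*u/(-5 + 2*u))*u = 4 + 2*u²/(-5 + 2*u))
(x(11) + 97)² = (2*(-10 + 11² + 4*11)/(-5 + 2*11) + 97)² = (2*(-10 + 121 + 44)/(-5 + 22) + 97)² = (2*155/17 + 97)² = (2*(1/17)*155 + 97)² = (310/17 + 97)² = (1959/17)² = 3837681/289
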